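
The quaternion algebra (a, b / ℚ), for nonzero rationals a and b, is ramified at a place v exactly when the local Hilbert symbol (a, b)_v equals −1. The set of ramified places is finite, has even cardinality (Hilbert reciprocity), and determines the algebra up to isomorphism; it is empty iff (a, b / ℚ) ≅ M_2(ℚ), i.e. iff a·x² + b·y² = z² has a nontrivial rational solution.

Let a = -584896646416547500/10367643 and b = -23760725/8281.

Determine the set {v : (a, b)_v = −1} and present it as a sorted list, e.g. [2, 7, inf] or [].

[2, 7, 23, inf]

(a, b) ≡ (-777, -989) mod (ℚ^×)²; places V = {2, 3, 5, 7, 11, 13, 23, 31, 37, 43, ∞}.
(a,b)_13: α=-4, u≡9; β=-2, v≡9 (mod 13); (9|13)=+1, (9|13)=+1; sign (−1)^0·+1^-2·+1^-4 = +1.
(a,b)_37: α=1, u≡3; β=0, v≡4 (mod 37); (3|37)=+1, (4|37)=+1; sign (−1)^0·+1^0·+1^1 = +1.
(a,b)_7: α=1, u≡4; β=-2, v≡5 (mod 7); (4|7)=+1, (5|7)=-1; sign (−1)^0·+1^-2·-1^1 = -1.
(a,b)_5: α=4, u≡3; β=2, v≡1 (mod 5); (3|5)=-1, (1|5)=+1; sign (−1)^0·-1^2·+1^4 = +1.
(a,b)_31: α=4, u≡22; β=2, v≡11 (mod 31); (22|31)=-1, (11|31)=-1; sign (−1)^0·-1^2·-1^4 = +1.
(a,b)_∞: sgn(-777)=−, sgn(-989)=−, so -1.
(a,b)_2: α=2, β=0; u≡7, v≡3 (mod 8); ε(u)ε(v)=1·1, αω(v)=2·1, βω(u)=0·0; sum ≡ 1  ⇒  -1.
(a,b)_3: α=-1, u≡2; β=0, v≡1 (mod 3); (2|3)=-1, (1|3)=+1; sign (−1)^0·-1^0·+1^-1 = +1.
(a,b)_11: α=-2, u≡5; β=0, v≡5 (mod 11); (5|11)=+1, (5|11)=+1; sign (−1)^0·+1^0·+1^-2 = +1.
(a,b)_23: α=2, u≡10; β=1, v≡16 (mod 23); (10|23)=-1, (16|23)=+1; sign (−1)^0·-1^1·+1^2 = -1.
(a,b)_43: α=2, u≡6; β=1, v≡42 (mod 43); (6|43)=+1, (42|43)=-1; sign (−1)^0·+1^1·-1^2 = +1.
|Ram(-777, -989)| = 4, even; anisotropic at {2, 7, 23, ∞}.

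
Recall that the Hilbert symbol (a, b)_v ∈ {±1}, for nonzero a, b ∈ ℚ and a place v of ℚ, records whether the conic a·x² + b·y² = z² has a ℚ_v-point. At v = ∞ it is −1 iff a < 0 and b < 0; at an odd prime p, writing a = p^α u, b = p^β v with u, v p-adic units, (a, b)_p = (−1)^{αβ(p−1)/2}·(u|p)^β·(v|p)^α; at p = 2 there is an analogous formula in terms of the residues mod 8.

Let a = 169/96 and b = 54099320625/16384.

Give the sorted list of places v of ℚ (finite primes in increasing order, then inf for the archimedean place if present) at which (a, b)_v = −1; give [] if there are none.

Mod squares: a ≡ 6, b ≡ 9617657. Check v ∈ {∞, 2, 3, 5, 7, 13, 23, 31, 41, 47}.
v=41: a=41^0·(≡15), b=41^1·(≡33) mod 41; (15|41)=-1, (33|41)=+1; (−1)^{0·1·20}·(-1)^1·(+1)^0 = -1.
v=31: a=31^0·(≡15), b=31^1·(≡3) mod 31; (15|31)=-1, (3|31)=-1; (−1)^{0·1·15}·(-1)^1·(-1)^0 = -1.
v=3: a=3^-1·(≡2), b=3^2·(≡2) mod 3; (2|3)=-1, (2|3)=-1; (−1)^{-1·2·1}·(-1)^2·(-1)^-1 = -1.
v=2: v_2(a)=-5, v_2(b)=-14; units ≡ 3, 1 (mod 8); ε·ε+αω+βω = 1·0+-5·0+-14·1 ≡ 0  ⇒  (a,b)_2 = +1.
v=23: a=23^0·(≡2), b=23^1·(≡5) mod 23; (2|23)=+1, (5|23)=-1; (−1)^{0·1·11}·(+1)^1·(-1)^0 = +1.
v=∞: 6 > 0 and 9617657 > 0  ⇒  (a,b)_∞ = +1.
v=47: a=47^0·(≡14), b=47^1·(≡39) mod 47; (14|47)=+1, (39|47)=-1; (−1)^{0·1·23}·(+1)^1·(-1)^0 = +1.
v=7: a=7^0·(≡3), b=7^1·(≡5) mod 7; (3|7)=-1, (5|7)=-1; (−1)^{0·1·3}·(-1)^1·(-1)^0 = -1.
v=5: a=5^0·(≡4), b=5^4·(≡2) mod 5; (4|5)=+1, (2|5)=-1; (−1)^{0·4·2}·(+1)^4·(-1)^0 = +1.
v=13: a=13^2·(≡8), b=13^0·(≡3) mod 13; (8|13)=-1, (3|13)=+1; (−1)^{2·0·6}·(-1)^0·(+1)^2 = +1.
|Ram(6, 9617657)| = 4, even; anisotropic at {3, 7, 31, 41}.

[3, 7, 31, 41]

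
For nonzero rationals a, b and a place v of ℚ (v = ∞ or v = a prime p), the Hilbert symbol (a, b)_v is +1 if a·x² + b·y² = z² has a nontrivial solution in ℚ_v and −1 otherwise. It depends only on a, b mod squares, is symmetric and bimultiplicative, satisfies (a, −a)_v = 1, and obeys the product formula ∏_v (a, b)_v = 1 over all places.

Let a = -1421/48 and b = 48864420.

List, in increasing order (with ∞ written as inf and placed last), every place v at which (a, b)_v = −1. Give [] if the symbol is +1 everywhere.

Mod squares: a ≡ -87, b ≡ 1357345. Check v ∈ {∞, 2, 3, 5, 7, 11, 23, 29, 37}.
v=3: a=3^-1·(≡1), b=3^2·(≡1) mod 3; (1|3)=+1, (1|3)=+1; (−1)^{-1·2·1}·(+1)^2·(+1)^-1 = +1.
v=23: a=23^0·(≡14), b=23^1·(≡7) mod 23; (14|23)=-1, (7|23)=-1; (−1)^{0·1·11}·(-1)^1·(-1)^0 = -1.
v=∞: -87 < 0 and 1357345 > 0  ⇒  (a,b)_∞ = +1.
v=11: a=11^0·(≡5), b=11^1·(≡2) mod 11; (5|11)=+1, (2|11)=-1; (−1)^{0·1·5}·(+1)^1·(-1)^0 = +1.
v=7: a=7^2·(≡1), b=7^0·(≡3) mod 7; (1|7)=+1, (3|7)=-1; (−1)^{2·0·3}·(+1)^0·(-1)^2 = +1.
v=5: a=5^0·(≡3), b=5^1·(≡4) mod 5; (3|5)=-1, (4|5)=+1; (−1)^{0·1·2}·(-1)^1·(+1)^0 = -1.
v=37: a=37^0·(≡2), b=37^1·(≡19) mod 37; (2|37)=-1, (19|37)=-1; (−1)^{0·1·18}·(-1)^1·(-1)^0 = -1.
v=2: v_2(a)=-4, v_2(b)=2; units ≡ 1, 1 (mod 8); ε·ε+αω+βω = 0·0+-4·0+2·0 ≡ 0  ⇒  (a,b)_2 = +1.
v=29: a=29^1·(≡2), b=29^1·(≡22) mod 29; (2|29)=-1, (22|29)=+1; (−1)^{1·1·14}·(-1)^1·(+1)^1 = -1.
Ram(-87, 1357345) = {5, 23, 29, 37}; no ℚ_5-point on the conic.

[5, 23, 29, 37]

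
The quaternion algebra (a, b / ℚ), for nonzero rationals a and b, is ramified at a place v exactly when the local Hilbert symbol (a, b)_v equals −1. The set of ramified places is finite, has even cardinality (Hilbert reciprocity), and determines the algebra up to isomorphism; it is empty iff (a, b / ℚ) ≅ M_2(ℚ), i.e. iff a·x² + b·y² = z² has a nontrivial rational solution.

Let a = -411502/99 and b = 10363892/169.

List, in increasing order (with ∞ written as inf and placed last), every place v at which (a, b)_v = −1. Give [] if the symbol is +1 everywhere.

Mod squares: a ≡ -92378, b ≡ 437. Check v ∈ {∞, 2, 3, 7, 11, 13, 17, 19, 23}.
v=11: a=11^-1·(≡7), b=11^2·(≡7) mod 11; (7|11)=-1, (7|11)=-1; (−1)^{-1·2·5}·(-1)^2·(-1)^-1 = -1.
v=17: a=17^1·(≡5), b=17^0·(≡5) mod 17; (5|17)=-1, (5|17)=-1; (−1)^{1·0·8}·(-1)^0·(-1)^1 = -1.
v=3: a=3^-2·(≡1), b=3^0·(≡2) mod 3; (1|3)=+1, (2|3)=-1; (−1)^{-2·0·1}·(+1)^0·(-1)^-2 = +1.
v=23: a=23^0·(≡2), b=23^1·(≡10) mod 23; (2|23)=+1, (10|23)=-1; (−1)^{0·1·11}·(+1)^1·(-1)^0 = +1.
v=7: a=7^2·(≡2), b=7^2·(≡3) mod 7; (2|7)=+1, (3|7)=-1; (−1)^{2·2·3}·(+1)^2·(-1)^2 = +1.
v=2: v_2(a)=1, v_2(b)=2; units ≡ 3, 5 (mod 8); ε·ε+αω+βω = 1·0+1·1+2·1 ≡ 1  ⇒  (a,b)_2 = -1.
v=∞: -92378 < 0 and 437 > 0  ⇒  (a,b)_∞ = +1.
v=13: a=13^1·(≡5), b=13^-2·(≡6) mod 13; (5|13)=-1, (6|13)=-1; (−1)^{1·-2·6}·(-1)^-2·(-1)^1 = -1.
v=19: a=19^1·(≡10), b=19^1·(≡11) mod 19; (10|19)=-1, (11|19)=+1; (−1)^{1·1·9}·(-1)^1·(+1)^1 = +1.
Ram(-92378, 437) = {2, 11, 13, 17}; no ℚ_2-point on the conic.

[2, 11, 13, 17]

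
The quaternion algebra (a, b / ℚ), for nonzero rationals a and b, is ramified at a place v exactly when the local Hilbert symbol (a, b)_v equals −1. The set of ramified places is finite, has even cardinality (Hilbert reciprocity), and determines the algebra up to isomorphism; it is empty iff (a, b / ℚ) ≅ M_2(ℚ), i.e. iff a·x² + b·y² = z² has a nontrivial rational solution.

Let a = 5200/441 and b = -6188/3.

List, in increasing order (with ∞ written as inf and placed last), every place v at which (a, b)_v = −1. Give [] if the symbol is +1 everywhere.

(a, b) ≡ (13, -4641) mod (ℚ^×)²; places V = {2, 3, 5, 7, 13, 17, ∞}.
(a,b)_7: α=-2, u≡3; β=1, v≡4 (mod 7); (3|7)=-1, (4|7)=+1; sign (−1)^0·-1^1·+1^-2 = -1.
(a,b)_17: α=0, u≡2; β=1, v≡9 (mod 17); (2|17)=+1, (9|17)=+1; sign (−1)^0·+1^1·+1^0 = +1.
(a,b)_5: α=2, u≡3; β=0, v≡4 (mod 5); (3|5)=-1, (4|5)=+1; sign (−1)^0·-1^0·+1^2 = +1.
(a,b)_2: α=4, β=2; u≡5, v≡7 (mod 8); ε(u)ε(v)=0·1, αω(v)=4·0, βω(u)=2·1; sum ≡ 0  ⇒  +1.
(a,b)_3: α=-2, u≡1; β=-1, v≡1 (mod 3); (1|3)=+1, (1|3)=+1; sign (−1)^0·+1^-1·+1^-2 = +1.
(a,b)_13: α=1, u≡3; β=1, v≡6 (mod 13); (3|13)=+1, (6|13)=-1; sign (−1)^0·+1^1·-1^1 = -1.
(a,b)_∞: sgn(13)=+, sgn(-4641)=−, so +1.
Ram(13, -4641) = {7, 13}; no ℚ_7-point on the conic.

[7, 13]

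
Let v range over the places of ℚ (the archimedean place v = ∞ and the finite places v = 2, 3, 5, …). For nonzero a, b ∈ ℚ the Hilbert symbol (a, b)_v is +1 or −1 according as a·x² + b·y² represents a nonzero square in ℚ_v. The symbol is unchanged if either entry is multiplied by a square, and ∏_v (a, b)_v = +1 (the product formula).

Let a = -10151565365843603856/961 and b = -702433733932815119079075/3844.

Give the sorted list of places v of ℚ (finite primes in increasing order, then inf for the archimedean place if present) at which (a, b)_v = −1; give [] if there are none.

Mod squares: a ≡ -215441, b ≡ -113883. Check v ∈ {∞, 2, 3, 5, 7, 11, 17, 19, 23, 29, 31}.
v=29: a=29^1·(≡22), b=29^1·(≡2) mod 29; (22|29)=+1, (2|29)=-1; (−1)^{1·1·14}·(+1)^1·(-1)^1 = -1.
v=∞: -215441 < 0 and -113883 < 0  ⇒  (a,b)_∞ = -1.
v=2: v_2(a)=4, v_2(b)=-2; units ≡ 7, 5 (mod 8); ε·ε+αω+βω = 1·0+4·1+-2·0 ≡ 0  ⇒  (a,b)_2 = +1.
v=17: a=17^3·(≡16), b=17^5·(≡4) mod 17; (16|17)=+1, (4|17)=+1; (−1)^{3·5·8}·(+1)^5·(+1)^3 = +1.
v=19: a=19^3·(≡9), b=19^4·(≡13) mod 19; (9|19)=+1, (13|19)=-1; (−1)^{3·4·9}·(+1)^4·(-1)^3 = -1.
v=7: a=7^2·(≡3), b=7^1·(≡3) mod 7; (3|7)=-1, (3|7)=-1; (−1)^{2·1·3}·(-1)^1·(-1)^2 = -1.
v=5: a=5^0·(≡4), b=5^2·(≡3) mod 5; (4|5)=+1, (3|5)=-1; (−1)^{0·2·2}·(+1)^2·(-1)^0 = +1.
v=31: a=31^-2·(≡20), b=31^-2·(≡15) mod 31; (20|31)=+1, (15|31)=-1; (−1)^{-2·-2·15}·(+1)^-2·(-1)^-2 = +1.
v=23: a=23^3·(≡10), b=23^4·(≡12) mod 23; (10|23)=-1, (12|23)=+1; (−1)^{3·4·11}·(-1)^4·(+1)^3 = +1.
v=11: a=11^2·(≡1), b=11^1·(≡1) mod 11; (1|11)=+1, (1|11)=+1; (−1)^{2·1·5}·(+1)^1·(+1)^2 = +1.
v=3: a=3^2·(≡1), b=3^5·(≡1) mod 3; (1|3)=+1, (1|3)=+1; (−1)^{2·5·1}·(+1)^5·(+1)^2 = +1.
|Ram(-215441, -113883)| = 4, even; anisotropic at {7, 19, 29, ∞}.

[7, 19, 29, inf]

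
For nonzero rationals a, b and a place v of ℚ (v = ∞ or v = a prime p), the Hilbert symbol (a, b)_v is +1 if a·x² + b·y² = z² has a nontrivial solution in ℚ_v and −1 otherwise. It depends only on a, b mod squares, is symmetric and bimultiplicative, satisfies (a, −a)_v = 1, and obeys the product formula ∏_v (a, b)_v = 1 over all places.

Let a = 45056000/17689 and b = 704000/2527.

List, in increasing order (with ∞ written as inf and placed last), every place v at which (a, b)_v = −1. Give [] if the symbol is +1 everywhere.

Mod squares: a ≡ 110, b ≡ 770. Check v ∈ {∞, 2, 5, 7, 11, 19}.
v=11: a=11^1·(≡7), b=11^1·(≡3) mod 11; (7|11)=-1, (3|11)=+1; (−1)^{1·1·5}·(-1)^1·(+1)^1 = +1.
v=5: a=5^3·(≡2), b=5^3·(≡1) mod 5; (2|5)=-1, (1|5)=+1; (−1)^{3·3·2}·(-1)^3·(+1)^3 = -1.
v=∞: 110 > 0 and 770 > 0  ⇒  (a,b)_∞ = +1.
v=2: v_2(a)=15, v_2(b)=9; units ≡ 7, 1 (mod 8); ε·ε+αω+βω = 1·0+15·0+9·0 ≡ 0  ⇒  (a,b)_2 = +1.
v=7: a=7^-2·(≡6), b=7^-1·(≡6) mod 7; (6|7)=-1, (6|7)=-1; (−1)^{-2·-1·3}·(-1)^-1·(-1)^-2 = -1.
v=19: a=19^-2·(≡18), b=19^-2·(≡18) mod 19; (18|19)=-1, (18|19)=-1; (−1)^{-2·-2·9}·(-1)^-2·(-1)^-2 = +1.
Ram(110, 770) = {5, 7}; no ℚ_5-point on the conic.

[5, 7]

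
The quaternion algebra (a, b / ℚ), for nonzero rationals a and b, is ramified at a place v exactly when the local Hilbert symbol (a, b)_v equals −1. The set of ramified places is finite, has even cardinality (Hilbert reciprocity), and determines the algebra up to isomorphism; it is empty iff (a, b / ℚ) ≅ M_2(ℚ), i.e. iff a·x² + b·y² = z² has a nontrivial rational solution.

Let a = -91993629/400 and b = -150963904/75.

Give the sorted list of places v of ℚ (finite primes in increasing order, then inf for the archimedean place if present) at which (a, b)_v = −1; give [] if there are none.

Mod squares: a ≡ -21, b ≡ -273. Check v ∈ {∞, 2, 3, 5, 7, 13, 23}.
v=7: a=7^3·(≡2), b=7^3·(≡5) mod 7; (2|7)=+1, (5|7)=-1; (−1)^{3·3·3}·(+1)^3·(-1)^3 = +1.
v=∞: -21 < 0 and -273 < 0  ⇒  (a,b)_∞ = -1.
v=2: v_2(a)=-4, v_2(b)=6; units ≡ 3, 7 (mod 8); ε·ε+αω+βω = 1·1+-4·0+6·1 ≡ 1  ⇒  (a,b)_2 = -1.
v=23: a=23^2·(≡13), b=23^2·(≡9) mod 23; (13|23)=+1, (9|23)=+1; (−1)^{2·2·11}·(+1)^2·(+1)^2 = +1.
v=13: a=13^2·(≡6), b=13^1·(≡11) mod 13; (6|13)=-1, (11|13)=-1; (−1)^{2·1·6}·(-1)^1·(-1)^2 = -1.
v=3: a=3^1·(≡2), b=3^-1·(≡2) mod 3; (2|3)=-1, (2|3)=-1; (−1)^{1·-1·1}·(-1)^-1·(-1)^1 = -1.
v=5: a=5^-2·(≡1), b=5^-2·(≡2) mod 5; (1|5)=+1, (2|5)=-1; (−1)^{-2·-2·2}·(+1)^-2·(-1)^-2 = +1.
Ram(-21, -273) = {2, 3, 13, ∞}; no ℚ_2-point on the conic.

[2, 3, 13, inf]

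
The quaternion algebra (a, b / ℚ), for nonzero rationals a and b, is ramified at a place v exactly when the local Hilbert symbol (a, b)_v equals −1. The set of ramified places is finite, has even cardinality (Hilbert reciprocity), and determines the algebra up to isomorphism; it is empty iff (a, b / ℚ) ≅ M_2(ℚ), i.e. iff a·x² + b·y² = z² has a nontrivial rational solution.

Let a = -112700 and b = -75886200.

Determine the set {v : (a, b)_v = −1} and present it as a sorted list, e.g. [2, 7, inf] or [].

[23, inf]

Mod squares: a ≡ -23, b ≡ -84318. Check v ∈ {∞, 2, 3, 5, 7, 13, 23, 47}.
v=13: a=13^0·(≡10), b=13^1·(≡3) mod 13; (10|13)=+1, (3|13)=+1; (−1)^{0·1·6}·(+1)^1·(+1)^0 = +1.
v=3: a=3^0·(≡1), b=3^3·(≡1) mod 3; (1|3)=+1, (1|3)=+1; (−1)^{0·3·1}·(+1)^3·(+1)^0 = +1.
v=23: a=23^1·(≡22), b=23^1·(≡19) mod 23; (22|23)=-1, (19|23)=-1; (−1)^{1·1·11}·(-1)^1·(-1)^1 = -1.
v=7: a=7^2·(≡3), b=7^0·(≡2) mod 7; (3|7)=-1, (2|7)=+1; (−1)^{2·0·3}·(-1)^0·(+1)^2 = +1.
v=5: a=5^2·(≡2), b=5^2·(≡2) mod 5; (2|5)=-1, (2|5)=-1; (−1)^{2·2·2}·(-1)^2·(-1)^2 = +1.
v=∞: -23 < 0 and -84318 < 0  ⇒  (a,b)_∞ = -1.
v=47: a=47^0·(≡6), b=47^1·(≡38) mod 47; (6|47)=+1, (38|47)=-1; (−1)^{0·1·23}·(+1)^1·(-1)^0 = +1.
v=2: v_2(a)=2, v_2(b)=3; units ≡ 1, 1 (mod 8); ε·ε+αω+βω = 0·0+2·0+3·0 ≡ 0  ⇒  (a,b)_2 = +1.
(-23, -84318 / ℚ) ramifies at {23, ∞}: a division algebra.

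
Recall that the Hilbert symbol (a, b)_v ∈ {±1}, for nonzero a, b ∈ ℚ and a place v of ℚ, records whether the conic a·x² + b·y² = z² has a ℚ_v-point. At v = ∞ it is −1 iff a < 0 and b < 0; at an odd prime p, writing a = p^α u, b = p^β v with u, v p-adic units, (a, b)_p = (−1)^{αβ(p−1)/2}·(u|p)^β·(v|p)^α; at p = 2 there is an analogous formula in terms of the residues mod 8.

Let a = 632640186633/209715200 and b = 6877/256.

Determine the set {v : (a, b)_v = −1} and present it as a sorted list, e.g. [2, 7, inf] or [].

Mod squares: a ≡ 546, b ≡ 13. Check v ∈ {∞, 2, 3, 5, 7, 13, 23}.
v=2: v_2(a)=-23, v_2(b)=-8; units ≡ 1, 5 (mod 8); ε·ε+αω+βω = 0·0+-23·1+-8·0 ≡ 1  ⇒  (a,b)_2 = -1.
v=∞: 546 > 0 and 13 > 0  ⇒  (a,b)_∞ = +1.
v=7: a=7^3·(≡4), b=7^0·(≡6) mod 7; (4|7)=+1, (6|7)=-1; (−1)^{3·0·3}·(+1)^0·(-1)^3 = -1.
v=23: a=23^4·(≡5), b=23^2·(≡12) mod 23; (5|23)=-1, (12|23)=+1; (−1)^{4·2·11}·(-1)^2·(+1)^4 = +1.
v=13: a=13^3·(≡1), b=13^1·(≡1) mod 13; (1|13)=+1, (1|13)=+1; (−1)^{3·1·6}·(+1)^1·(+1)^3 = +1.
v=5: a=5^-2·(≡1), b=5^0·(≡2) mod 5; (1|5)=+1, (2|5)=-1; (−1)^{-2·0·2}·(+1)^0·(-1)^-2 = +1.
v=3: a=3^1·(≡2), b=3^0·(≡1) mod 3; (2|3)=-1, (1|3)=+1; (−1)^{1·0·1}·(-1)^0·(+1)^1 = +1.
Ram(546, 13) = {2, 7}; no ℚ_2-point on the conic.

[2, 7]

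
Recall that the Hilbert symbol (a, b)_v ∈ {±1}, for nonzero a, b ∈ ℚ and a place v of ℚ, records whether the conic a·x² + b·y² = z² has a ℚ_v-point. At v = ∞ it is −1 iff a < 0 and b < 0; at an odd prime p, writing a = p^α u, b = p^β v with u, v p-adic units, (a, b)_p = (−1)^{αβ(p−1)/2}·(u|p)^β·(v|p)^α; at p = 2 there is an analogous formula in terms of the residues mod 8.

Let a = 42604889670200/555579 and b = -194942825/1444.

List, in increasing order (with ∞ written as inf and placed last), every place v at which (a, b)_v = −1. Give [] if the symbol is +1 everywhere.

[11, 23]

Mod squares: a ≡ 92378, b ≡ -159137. Check v ∈ {∞, 2, 3, 5, 7, 11, 13, 17, 19, 23, 37}.
v=23: a=23^2·(≡22), b=23^1·(≡9) mod 23; (22|23)=-1, (9|23)=+1; (−1)^{2·1·11}·(-1)^1·(+1)^2 = -1.
v=∞: 92378 > 0 and -159137 < 0  ⇒  (a,b)_∞ = +1.
v=13: a=13^1·(≡7), b=13^0·(≡1) mod 13; (7|13)=-1, (1|13)=+1; (−1)^{1·0·6}·(-1)^0·(+1)^1 = +1.
v=7: a=7^0·(≡6), b=7^2·(≡2) mod 7; (6|7)=-1, (2|7)=+1; (−1)^{0·2·3}·(-1)^2·(+1)^0 = +1.
v=5: a=5^2·(≡2), b=5^2·(≡3) mod 5; (2|5)=-1, (3|5)=-1; (−1)^{2·2·2}·(-1)^2·(-1)^2 = +1.
v=3: a=3^-4·(≡2), b=3^0·(≡1) mod 3; (2|3)=-1, (1|3)=+1; (−1)^{-4·0·1}·(-1)^0·(+1)^-4 = +1.
v=2: v_2(a)=3, v_2(b)=-2; units ≡ 5, 7 (mod 8); ε·ε+αω+βω = 0·1+3·0+-2·1 ≡ 0  ⇒  (a,b)_2 = +1.
v=37: a=37^2·(≡30), b=37^1·(≡1) mod 37; (30|37)=+1, (1|37)=+1; (−1)^{2·1·18}·(+1)^1·(+1)^2 = +1.
v=11: a=11^3·(≡5), b=11^1·(≡1) mod 11; (5|11)=+1, (1|11)=+1; (−1)^{3·1·5}·(+1)^1·(+1)^3 = -1.
v=17: a=17^1·(≡6), b=17^1·(≡11) mod 17; (6|17)=-1, (11|17)=-1; (−1)^{1·1·8}·(-1)^1·(-1)^1 = +1.
v=19: a=19^-3·(≡4), b=19^-2·(≡11) mod 19; (4|19)=+1, (11|19)=+1; (−1)^{-3·-2·9}·(+1)^-2·(+1)^-3 = +1.
|Ram(92378, -159137)| = 2, even; anisotropic at {11, 23}.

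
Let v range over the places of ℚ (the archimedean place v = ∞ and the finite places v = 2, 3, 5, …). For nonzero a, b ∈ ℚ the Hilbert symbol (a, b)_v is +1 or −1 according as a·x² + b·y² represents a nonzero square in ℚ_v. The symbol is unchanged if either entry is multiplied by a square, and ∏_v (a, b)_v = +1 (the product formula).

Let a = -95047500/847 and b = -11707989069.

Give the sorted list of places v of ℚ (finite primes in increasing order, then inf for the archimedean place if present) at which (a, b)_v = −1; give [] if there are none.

Mod squares: a ≡ -266133, b ≡ -13921509. Check v ∈ {∞, 2, 3, 5, 7, 11, 19, 23, 29, 37, 41}.
v=∞: -266133 < 0 and -13921509 < 0  ⇒  (a,b)_∞ = -1.
v=23: a=23^1·(≡11), b=23^1·(≡12) mod 23; (11|23)=-1, (12|23)=+1; (−1)^{1·1·11}·(-1)^1·(+1)^1 = +1.
v=41: a=41^0·(≡5), b=41^1·(≡27) mod 41; (5|41)=+1, (27|41)=-1; (−1)^{0·1·20}·(+1)^1·(-1)^0 = +1.
v=3: a=3^1·(≡2), b=3^1·(≡2) mod 3; (2|3)=-1, (2|3)=-1; (−1)^{1·1·1}·(-1)^1·(-1)^1 = -1.
v=29: a=29^1·(≡23), b=29^2·(≡28) mod 29; (23|29)=+1, (28|29)=+1; (−1)^{1·2·14}·(+1)^2·(+1)^1 = +1.
v=2: v_2(a)=2, v_2(b)=0; units ≡ 3, 3 (mod 8); ε·ε+αω+βω = 1·1+2·1+0·1 ≡ 1  ⇒  (a,b)_2 = -1.
v=37: a=37^0·(≡31), b=37^1·(≡3) mod 37; (31|37)=-1, (3|37)=+1; (−1)^{0·1·18}·(-1)^1·(+1)^0 = -1.
v=11: a=11^-2·(≡5), b=11^0·(≡4) mod 11; (5|11)=+1, (4|11)=+1; (−1)^{-2·0·5}·(+1)^0·(+1)^-2 = +1.
v=19: a=19^1·(≡13), b=19^1·(≡6) mod 19; (13|19)=-1, (6|19)=+1; (−1)^{1·1·9}·(-1)^1·(+1)^1 = +1.
v=5: a=5^4·(≡2), b=5^0·(≡1) mod 5; (2|5)=-1, (1|5)=+1; (−1)^{4·0·2}·(-1)^0·(+1)^4 = +1.
v=7: a=7^-1·(≡6), b=7^1·(≡4) mod 7; (6|7)=-1, (4|7)=+1; (−1)^{-1·1·3}·(-1)^1·(+1)^-1 = +1.
Ram(-266133, -13921509) = {2, 3, 37, ∞}; no ℚ_2-point on the conic.

[2, 3, 37, inf]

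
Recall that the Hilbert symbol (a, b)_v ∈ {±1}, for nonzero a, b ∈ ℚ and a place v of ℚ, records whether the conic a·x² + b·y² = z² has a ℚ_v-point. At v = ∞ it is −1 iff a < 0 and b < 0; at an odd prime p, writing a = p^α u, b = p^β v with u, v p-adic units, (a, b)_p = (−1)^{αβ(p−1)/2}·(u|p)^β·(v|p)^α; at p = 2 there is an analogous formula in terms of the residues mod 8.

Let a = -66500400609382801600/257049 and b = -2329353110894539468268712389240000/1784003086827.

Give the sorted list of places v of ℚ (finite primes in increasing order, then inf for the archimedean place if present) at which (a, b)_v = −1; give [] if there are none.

Mod squares: a ≡ -3451, b ≡ -33. Check v ∈ {∞, 2, 3, 5, 7, 11, 13, 17, 23, 29, 43}.
v=29: a=29^3·(≡14), b=29^4·(≡4) mod 29; (14|29)=-1, (4|29)=+1; (−1)^{3·4·14}·(-1)^4·(+1)^3 = +1.
v=43: a=43^2·(≡33), b=43^6·(≡4) mod 43; (33|43)=-1, (4|43)=+1; (−1)^{2·6·21}·(-1)^6·(+1)^2 = +1.
v=3: a=3^-2·(≡2), b=3^-7·(≡1) mod 3; (2|3)=-1, (1|3)=+1; (−1)^{-2·-7·1}·(-1)^-7·(+1)^-2 = -1.
v=∞: -3451 < 0 and -33 < 0  ⇒  (a,b)_∞ = -1.
v=23: a=23^2·(≡7), b=23^4·(≡16) mod 23; (7|23)=-1, (16|23)=+1; (−1)^{2·4·11}·(-1)^4·(+1)^2 = +1.
v=13: a=13^-4·(≡8), b=13^-8·(≡11) mod 13; (8|13)=-1, (11|13)=-1; (−1)^{-4·-8·6}·(-1)^-8·(-1)^-4 = +1.
v=11: a=11^4·(≡9), b=11^5·(≡6) mod 11; (9|11)=+1, (6|11)=-1; (−1)^{4·5·5}·(+1)^5·(-1)^4 = +1.
v=7: a=7^1·(≡2), b=7^0·(≡4) mod 7; (2|7)=+1, (4|7)=+1; (−1)^{1·0·3}·(+1)^0·(+1)^1 = +1.
v=2: v_2(a)=6, v_2(b)=6; units ≡ 5, 7 (mod 8); ε·ε+αω+βω = 0·1+6·0+6·1 ≡ 0  ⇒  (a,b)_2 = +1.
v=17: a=17^1·(≡13), b=17^2·(≡16) mod 17; (13|17)=+1, (16|17)=+1; (−1)^{1·2·8}·(+1)^2·(+1)^1 = +1.
v=5: a=5^2·(≡4), b=5^4·(≡3) mod 5; (4|5)=+1, (3|5)=-1; (−1)^{2·4·2}·(+1)^4·(-1)^2 = +1.
Ram(-3451, -33) = {3, ∞}; no ℚ_3-point on the conic.

[3, inf]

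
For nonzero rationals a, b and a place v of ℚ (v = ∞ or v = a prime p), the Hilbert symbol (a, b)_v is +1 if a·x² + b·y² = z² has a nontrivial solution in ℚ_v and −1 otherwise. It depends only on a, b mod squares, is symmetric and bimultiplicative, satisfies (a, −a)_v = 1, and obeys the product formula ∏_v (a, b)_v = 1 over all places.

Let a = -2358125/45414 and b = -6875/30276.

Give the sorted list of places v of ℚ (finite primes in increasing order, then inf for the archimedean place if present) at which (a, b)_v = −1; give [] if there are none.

[2, 7, 11, inf]

Mod squares: a ≡ -462, b ≡ -11. Check v ∈ {∞, 2, 3, 5, 7, 11, 29}.
v=7: a=7^3·(≡4), b=7^0·(≡6) mod 7; (4|7)=+1, (6|7)=-1; (−1)^{3·0·3}·(+1)^0·(-1)^3 = -1.
v=∞: -462 < 0 and -11 < 0  ⇒  (a,b)_∞ = -1.
v=5: a=5^4·(≡3), b=5^4·(≡4) mod 5; (3|5)=-1, (4|5)=+1; (−1)^{4·4·2}·(-1)^4·(+1)^4 = +1.
v=11: a=11^1·(≡8), b=11^1·(≡6) mod 11; (8|11)=-1, (6|11)=-1; (−1)^{1·1·5}·(-1)^1·(-1)^1 = -1.
v=29: a=29^-2·(≡12), b=29^-2·(≡8) mod 29; (12|29)=-1, (8|29)=-1; (−1)^{-2·-2·14}·(-1)^-2·(-1)^-2 = +1.
v=2: v_2(a)=-1, v_2(b)=-2; units ≡ 1, 5 (mod 8); ε·ε+αω+βω = 0·0+-1·1+-2·0 ≡ 1  ⇒  (a,b)_2 = -1.
v=3: a=3^-3·(≡2), b=3^-2·(≡1) mod 3; (2|3)=-1, (1|3)=+1; (−1)^{-3·-2·1}·(-1)^-2·(+1)^-3 = +1.
Ram(-462, -11) = {2, 7, 11, ∞}; no ℚ_2-point on the conic.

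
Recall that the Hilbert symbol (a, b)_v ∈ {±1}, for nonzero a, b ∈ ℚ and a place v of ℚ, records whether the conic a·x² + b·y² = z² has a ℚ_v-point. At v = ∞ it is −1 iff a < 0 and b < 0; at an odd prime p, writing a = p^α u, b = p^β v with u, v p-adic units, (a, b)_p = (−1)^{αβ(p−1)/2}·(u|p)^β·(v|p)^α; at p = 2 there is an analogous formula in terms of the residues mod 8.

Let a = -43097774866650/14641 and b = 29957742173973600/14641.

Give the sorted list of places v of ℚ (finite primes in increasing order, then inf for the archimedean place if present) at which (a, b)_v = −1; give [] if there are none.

Mod squares: a ≡ -821066, b ≡ 1110854. Check v ∈ {∞, 2, 3, 5, 7, 11, 17, 19, 23, 31, 41}.
v=17: a=17^1·(≡2), b=17^2·(≡7) mod 17; (2|17)=+1, (7|17)=-1; (−1)^{1·2·8}·(+1)^2·(-1)^1 = -1.
v=3: a=3^4·(≡1), b=3^2·(≡2) mod 3; (1|3)=+1, (2|3)=-1; (−1)^{4·2·1}·(+1)^2·(-1)^4 = +1.
v=19: a=19^1·(≡17), b=19^1·(≡18) mod 19; (17|19)=+1, (18|19)=-1; (−1)^{1·1·9}·(+1)^1·(-1)^1 = +1.
v=41: a=41^1·(≡8), b=41^1·(≡6) mod 41; (8|41)=+1, (6|41)=-1; (−1)^{1·1·20}·(+1)^1·(-1)^1 = -1.
v=31: a=31^1·(≡16), b=31^1·(≡21) mod 31; (16|31)=+1, (21|31)=-1; (−1)^{1·1·15}·(+1)^1·(-1)^1 = +1.
v=7: a=7^2·(≡5), b=7^2·(≡5) mod 7; (5|7)=-1, (5|7)=-1; (−1)^{2·2·3}·(-1)^2·(-1)^2 = +1.
v=23: a=23^2·(≡22), b=23^3·(≡20) mod 23; (22|23)=-1, (20|23)=-1; (−1)^{2·3·11}·(-1)^3·(-1)^2 = -1.
v=2: v_2(a)=1, v_2(b)=5; units ≡ 3, 3 (mod 8); ε·ε+αω+βω = 1·1+1·1+5·1 ≡ 1  ⇒  (a,b)_2 = -1.
v=11: a=11^-4·(≡2), b=11^-4·(≡8) mod 11; (2|11)=-1, (8|11)=-1; (−1)^{-4·-4·5}·(-1)^-4·(-1)^-4 = +1.
v=5: a=5^2·(≡4), b=5^2·(≡4) mod 5; (4|5)=+1, (4|5)=+1; (−1)^{2·2·2}·(+1)^2·(+1)^2 = +1.
v=∞: -821066 < 0 and 1110854 > 0  ⇒  (a,b)_∞ = +1.
Ram(-821066, 1110854) = {2, 17, 23, 41}; no ℚ_2-point on the conic.

[2, 17, 23, 41]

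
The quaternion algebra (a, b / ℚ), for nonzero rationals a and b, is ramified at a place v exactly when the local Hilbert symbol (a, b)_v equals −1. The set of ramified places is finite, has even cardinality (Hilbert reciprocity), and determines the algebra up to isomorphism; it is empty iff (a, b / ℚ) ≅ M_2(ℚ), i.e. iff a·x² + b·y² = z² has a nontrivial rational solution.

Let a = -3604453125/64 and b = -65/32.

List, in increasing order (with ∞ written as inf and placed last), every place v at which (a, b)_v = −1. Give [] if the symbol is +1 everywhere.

(a, b) ≡ (-1365, -130) mod (ℚ^×)²; places V = {2, 3, 5, 7, 13, ∞}.
(a,b)_13: α=3, u≡12; β=1, v≡10 (mod 13); (12|13)=+1, (10|13)=+1; sign (−1)^0·+1^1·+1^3 = +1.
(a,b)_5: α=7, u≡2; β=1, v≡1 (mod 5); (2|5)=-1, (1|5)=+1; sign (−1)^0·-1^1·+1^7 = -1.
(a,b)_3: α=1, u≡1; β=0, v≡2 (mod 3); (1|3)=+1, (2|3)=-1; sign (−1)^0·+1^0·-1^1 = -1.
(a,b)_2: α=-6, β=-5; u≡3, v≡7 (mod 8); ε(u)ε(v)=1·1, αω(v)=-6·0, βω(u)=-5·1; sum ≡ 0  ⇒  +1.
(a,b)_7: α=1, u≡1; β=0, v≡3 (mod 7); (1|7)=+1, (3|7)=-1; sign (−1)^0·+1^0·-1^1 = -1.
(a,b)_∞: sgn(-1365)=−, sgn(-130)=−, so -1.
Ram(-1365, -130) = {3, 5, 7, ∞}; no ℚ_3-point on the conic.

[3, 5, 7, inf]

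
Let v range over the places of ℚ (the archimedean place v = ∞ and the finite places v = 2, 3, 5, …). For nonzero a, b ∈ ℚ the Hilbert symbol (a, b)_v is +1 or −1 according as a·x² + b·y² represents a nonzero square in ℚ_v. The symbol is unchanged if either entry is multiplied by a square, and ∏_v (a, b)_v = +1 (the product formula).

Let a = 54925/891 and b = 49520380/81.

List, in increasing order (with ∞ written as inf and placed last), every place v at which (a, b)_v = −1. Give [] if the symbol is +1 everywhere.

[2, 5, 11, 23]

(a, b) ≡ (143, 1495) mod (ℚ^×)²; places V = {2, 3, 5, 7, 11, 13, 23, ∞}.
(a,b)_∞: sgn(143)=+, sgn(1495)=+, so +1.
(a,b)_23: α=0, u≡19; β=1, v≡14 (mod 23); (19|23)=-1, (14|23)=-1; sign (−1)^0·-1^1·-1^0 = -1.
(a,b)_7: α=0, u≡5; β=2, v≡4 (mod 7); (5|7)=-1, (4|7)=+1; sign (−1)^0·-1^2·+1^0 = +1.
(a,b)_3: α=-4, u≡2; β=-4, v≡1 (mod 3); (2|3)=-1, (1|3)=+1; sign (−1)^0·-1^-4·+1^-4 = +1.
(a,b)_5: α=2, u≡2; β=1, v≡1 (mod 5); (2|5)=-1, (1|5)=+1; sign (−1)^0·-1^1·+1^2 = -1.
(a,b)_11: α=-1, u≡6; β=0, v≡2 (mod 11); (6|11)=-1, (2|11)=-1; sign (−1)^0·-1^0·-1^-1 = -1.
(a,b)_2: α=0, β=2; u≡7, v≡7 (mod 8); ε(u)ε(v)=1·1, αω(v)=0·0, βω(u)=2·0; sum ≡ 1  ⇒  -1.
(a,b)_13: α=3, u≡11; β=3, v≡8 (mod 13); (11|13)=-1, (8|13)=-1; sign (−1)^0·-1^3·-1^3 = +1.
Ram(143, 1495) = {2, 5, 11, 23}; no ℚ_2-point on the conic.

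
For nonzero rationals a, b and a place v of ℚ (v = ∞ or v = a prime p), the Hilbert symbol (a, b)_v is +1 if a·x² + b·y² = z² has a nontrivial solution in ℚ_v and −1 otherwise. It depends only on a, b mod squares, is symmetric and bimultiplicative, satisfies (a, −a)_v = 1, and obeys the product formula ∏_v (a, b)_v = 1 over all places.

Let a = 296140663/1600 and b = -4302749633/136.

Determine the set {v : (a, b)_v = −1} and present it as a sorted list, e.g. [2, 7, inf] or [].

[2, 13, 19, 23]

Mod squares: a ≡ 6043687, b ≡ -17666162. Check v ∈ {∞, 2, 5, 7, 13, 17, 19, 23, 29, 41}.
v=2: v_2(a)=-6, v_2(b)=-3; units ≡ 7, 7 (mod 8); ε·ε+αω+βω = 1·1+-6·0+-3·0 ≡ 1  ⇒  (a,b)_2 = -1.
v=29: a=29^1·(≡7), b=29^1·(≡4) mod 29; (7|29)=+1, (4|29)=+1; (−1)^{1·1·14}·(+1)^1·(+1)^1 = +1.
v=5: a=5^-2·(≡2), b=5^0·(≡2) mod 5; (2|5)=-1, (2|5)=-1; (−1)^{-2·0·2}·(-1)^0·(-1)^-2 = +1.
v=17: a=17^1·(≡10), b=17^-1·(≡3) mod 17; (10|17)=-1, (3|17)=-1; (−1)^{1·-1·8}·(-1)^-1·(-1)^1 = +1.
v=∞: 6043687 > 0 and -17666162 < 0  ⇒  (a,b)_∞ = +1.
v=23: a=23^1·(≡11), b=23^1·(≡14) mod 23; (11|23)=-1, (14|23)=-1; (−1)^{1·1·11}·(-1)^1·(-1)^1 = -1.
v=13: a=13^1·(≡8), b=13^2·(≡11) mod 13; (8|13)=-1, (11|13)=-1; (−1)^{1·2·6}·(-1)^2·(-1)^1 = -1.
v=19: a=19^0·(≡8), b=19^1·(≡6) mod 19; (8|19)=-1, (6|19)=+1; (−1)^{0·1·9}·(-1)^1·(+1)^0 = -1.
v=41: a=41^1·(≡14), b=41^1·(≡35) mod 41; (14|41)=-1, (35|41)=-1; (−1)^{1·1·20}·(-1)^1·(-1)^1 = +1.
v=7: a=7^2·(≡5), b=7^2·(≡1) mod 7; (5|7)=-1, (1|7)=+1; (−1)^{2·2·3}·(-1)^2·(+1)^2 = +1.
|Ram(6043687, -17666162)| = 4, even; anisotropic at {2, 13, 19, 23}.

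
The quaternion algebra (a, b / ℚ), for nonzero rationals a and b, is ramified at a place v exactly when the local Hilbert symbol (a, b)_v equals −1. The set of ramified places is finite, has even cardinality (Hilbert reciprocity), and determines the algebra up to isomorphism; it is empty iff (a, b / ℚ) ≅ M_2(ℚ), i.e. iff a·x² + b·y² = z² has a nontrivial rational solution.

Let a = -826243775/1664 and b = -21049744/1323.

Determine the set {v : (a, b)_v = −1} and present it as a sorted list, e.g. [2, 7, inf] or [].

[2, 3, 17, inf]

Mod squares: a ≡ -3094, b ≡ -3. Check v ∈ {∞, 2, 3, 5, 7, 13, 17, 31, 37}.
v=3: a=3^0·(≡2), b=3^-3·(≡2) mod 3; (2|3)=-1, (2|3)=-1; (−1)^{0·-3·1}·(-1)^-3·(-1)^0 = -1.
v=31: a=31^2·(≡30), b=31^2·(≡8) mod 31; (30|31)=-1, (8|31)=+1; (−1)^{2·2·15}·(-1)^2·(+1)^2 = +1.
v=7: a=7^1·(≡3), b=7^-2·(≡2) mod 7; (3|7)=-1, (2|7)=+1; (−1)^{1·-2·3}·(-1)^-2·(+1)^1 = +1.
v=13: a=13^-1·(≡3), b=13^0·(≡9) mod 13; (3|13)=+1, (9|13)=+1; (−1)^{-1·0·6}·(+1)^0·(+1)^-1 = +1.
v=∞: -3094 < 0 and -3 < 0  ⇒  (a,b)_∞ = -1.
v=2: v_2(a)=-7, v_2(b)=4; units ≡ 5, 5 (mod 8); ε·ε+αω+βω = 0·0+-7·1+4·1 ≡ 1  ⇒  (a,b)_2 = -1.
v=37: a=37^0·(≡31), b=37^2·(≡27) mod 37; (31|37)=-1, (27|37)=+1; (−1)^{0·2·18}·(-1)^2·(+1)^0 = +1.
v=5: a=5^2·(≡1), b=5^0·(≡2) mod 5; (1|5)=+1, (2|5)=-1; (−1)^{2·0·2}·(+1)^0·(-1)^2 = +1.
v=17: a=17^3·(≡14), b=17^0·(≡7) mod 17; (14|17)=-1, (7|17)=-1; (−1)^{3·0·8}·(-1)^0·(-1)^3 = -1.
|Ram(-3094, -3)| = 4, even; anisotropic at {2, 3, 17, ∞}.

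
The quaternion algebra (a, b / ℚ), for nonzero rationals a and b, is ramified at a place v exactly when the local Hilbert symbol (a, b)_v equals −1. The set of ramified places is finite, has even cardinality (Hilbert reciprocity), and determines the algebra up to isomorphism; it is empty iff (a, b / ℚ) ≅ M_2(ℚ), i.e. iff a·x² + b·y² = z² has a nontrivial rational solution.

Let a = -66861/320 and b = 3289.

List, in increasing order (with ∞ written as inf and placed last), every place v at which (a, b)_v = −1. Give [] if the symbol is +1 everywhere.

Mod squares: a ≡ -37145, b ≡ 3289. Check v ∈ {∞, 2, 3, 5, 11, 13, 17, 19, 23}.
v=17: a=17^1·(≡2), b=17^0·(≡8) mod 17; (2|17)=+1, (8|17)=+1; (−1)^{1·0·8}·(+1)^0·(+1)^1 = +1.
v=23: a=23^1·(≡16), b=23^1·(≡5) mod 23; (16|23)=+1, (5|23)=-1; (−1)^{1·1·11}·(+1)^1·(-1)^1 = +1.
v=11: a=11^0·(≡8), b=11^1·(≡2) mod 11; (8|11)=-1, (2|11)=-1; (−1)^{0·1·5}·(-1)^1·(-1)^0 = -1.
v=13: a=13^0·(≡3), b=13^1·(≡6) mod 13; (3|13)=+1, (6|13)=-1; (−1)^{0·1·6}·(+1)^1·(-1)^0 = +1.
v=2: v_2(a)=-6, v_2(b)=0; units ≡ 7, 1 (mod 8); ε·ε+αω+βω = 1·0+-6·0+0·0 ≡ 0  ⇒  (a,b)_2 = +1.
v=3: a=3^2·(≡1), b=3^0·(≡1) mod 3; (1|3)=+1, (1|3)=+1; (−1)^{2·0·1}·(+1)^0·(+1)^2 = +1.
v=∞: -37145 < 0 and 3289 > 0  ⇒  (a,b)_∞ = +1.
v=5: a=5^-1·(≡1), b=5^0·(≡4) mod 5; (1|5)=+1, (4|5)=+1; (−1)^{-1·0·2}·(+1)^0·(+1)^-1 = +1.
v=19: a=19^1·(≡14), b=19^0·(≡2) mod 19; (14|19)=-1, (2|19)=-1; (−1)^{1·0·9}·(-1)^0·(-1)^1 = -1.
(-37145, 3289 / ℚ) ramifies at {11, 19}: a division algebra.

[11, 19]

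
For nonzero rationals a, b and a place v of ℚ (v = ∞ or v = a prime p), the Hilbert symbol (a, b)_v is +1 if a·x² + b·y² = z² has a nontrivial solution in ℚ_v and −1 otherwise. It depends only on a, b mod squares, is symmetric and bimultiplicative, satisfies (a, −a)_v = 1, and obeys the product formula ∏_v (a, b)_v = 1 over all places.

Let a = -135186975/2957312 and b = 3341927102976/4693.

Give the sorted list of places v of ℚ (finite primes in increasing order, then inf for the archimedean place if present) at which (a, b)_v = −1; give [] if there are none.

(a, b) ≡ (-462, 2002) mod (ℚ^×)²; places V = {2, 3, 5, 7, 11, 13, 17, 19, 31, ∞}.
(a,b)_19: α=-2, u≡13; β=-2, v≡17 (mod 19); (13|19)=-1, (17|19)=+1; sign (−1)^0·-1^-2·+1^-2 = +1.
(a,b)_3: α=5, u≡2; β=6, v≡1 (mod 3); (2|3)=-1, (1|3)=+1; sign (−1)^0·-1^6·+1^5 = +1.
(a,b)_2: α=-13, β=9; u≡1, v≡1 (mod 8); ε(u)ε(v)=0·0, αω(v)=-13·0, βω(u)=9·0; sum ≡ 0  ⇒  +1.
(a,b)_13: α=0, u≡11; β=-1, v≡2 (mod 13); (11|13)=-1, (2|13)=-1; sign (−1)^0·-1^-1·-1^0 = -1.
(a,b)_5: α=2, u≡3; β=0, v≡2 (mod 5); (3|5)=-1, (2|5)=-1; sign (−1)^0·-1^0·-1^2 = +1.
(a,b)_∞: sgn(-462)=−, sgn(2002)=+, so +1.
(a,b)_11: α=1, u≡6; β=3, v≡6 (mod 11); (6|11)=-1, (6|11)=-1; sign (−1)^1·-1^3·-1^1 = -1.
(a,b)_31: α=0, u≡30; β=2, v≡1 (mod 31); (30|31)=-1, (1|31)=+1; sign (−1)^0·-1^2·+1^0 = +1.
(a,b)_17: α=2, u≡11; β=0, v≡15 (mod 17); (11|17)=-1, (15|17)=+1; sign (−1)^0·-1^0·+1^2 = +1.
(a,b)_7: α=1, u≡1; β=1, v≡3 (mod 7); (1|7)=+1, (3|7)=-1; sign (−1)^1·+1^1·-1^1 = +1.
(-462, 2002 / ℚ) ramifies at {11, 13}: a division algebra.

[11, 13]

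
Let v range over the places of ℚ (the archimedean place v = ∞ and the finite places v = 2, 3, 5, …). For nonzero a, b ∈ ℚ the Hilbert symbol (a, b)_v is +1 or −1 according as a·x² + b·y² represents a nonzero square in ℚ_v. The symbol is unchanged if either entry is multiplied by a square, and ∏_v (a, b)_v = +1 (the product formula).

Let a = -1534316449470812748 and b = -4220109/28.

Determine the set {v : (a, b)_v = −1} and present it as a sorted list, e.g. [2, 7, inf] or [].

[19, inf]

Mod squares: a ≡ -1147, b ≡ -3282307. Check v ∈ {∞, 2, 3, 7, 13, 19, 23, 29, 31, 37}.
v=19: a=19^2·(≡2), b=19^1·(≡2) mod 19; (2|19)=-1, (2|19)=-1; (−1)^{2·1·9}·(-1)^1·(-1)^2 = -1.
v=3: a=3^2·(≡2), b=3^2·(≡2) mod 3; (2|3)=-1, (2|3)=-1; (−1)^{2·2·1}·(-1)^2·(-1)^2 = +1.
v=13: a=13^2·(≡1), b=13^0·(≡8) mod 13; (1|13)=+1, (8|13)=-1; (−1)^{2·0·6}·(+1)^0·(-1)^2 = +1.
v=7: a=7^0·(≡1), b=7^-1·(≡4) mod 7; (1|7)=+1, (4|7)=+1; (−1)^{0·-1·3}·(+1)^-1·(+1)^0 = +1.
v=37: a=37^3·(≡24), b=37^1·(≡19) mod 37; (24|37)=-1, (19|37)=-1; (−1)^{3·1·18}·(-1)^1·(-1)^3 = +1.
v=29: a=29^2·(≡13), b=29^1·(≡28) mod 29; (13|29)=+1, (28|29)=+1; (−1)^{2·1·14}·(+1)^1·(+1)^2 = +1.
v=31: a=31^1·(≡9), b=31^0·(≡16) mod 31; (9|31)=+1, (16|31)=+1; (−1)^{1·0·15}·(+1)^0·(+1)^1 = +1.
v=2: v_2(a)=2, v_2(b)=-2; units ≡ 5, 5 (mod 8); ε·ε+αω+βω = 0·0+2·1+-2·1 ≡ 0  ⇒  (a,b)_2 = +1.
v=23: a=23^2·(≡18), b=23^1·(≡16) mod 23; (18|23)=+1, (16|23)=+1; (−1)^{2·1·11}·(+1)^1·(+1)^2 = +1.
v=∞: -1147 < 0 and -3282307 < 0  ⇒  (a,b)_∞ = -1.
Ram(-1147, -3282307) = {19, ∞}; no ℚ_19-point on the conic.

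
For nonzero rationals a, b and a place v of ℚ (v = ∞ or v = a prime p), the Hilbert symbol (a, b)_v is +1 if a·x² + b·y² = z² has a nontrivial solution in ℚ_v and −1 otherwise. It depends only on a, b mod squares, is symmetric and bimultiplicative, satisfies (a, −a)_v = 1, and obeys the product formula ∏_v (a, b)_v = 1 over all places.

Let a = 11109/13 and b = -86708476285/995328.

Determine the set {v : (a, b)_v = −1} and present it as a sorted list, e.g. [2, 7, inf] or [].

(a, b) ≡ (273, -255) mod (ℚ^×)²; places V = {2, 3, 5, 7, 13, 17, 19, 23, 41, ∞}.
(a,b)_13: α=-1, u≡7; β=0, v≡7 (mod 13); (7|13)=-1, (7|13)=-1; sign (−1)^0·-1^0·-1^-1 = -1.
(a,b)_19: α=0, u≡1; β=2, v≡17 (mod 19); (1|19)=+1, (17|19)=+1; sign (−1)^0·+1^2·+1^0 = +1.
(a,b)_7: α=1, u≡2; β=0, v≡2 (mod 7); (2|7)=+1, (2|7)=+1; sign (−1)^0·+1^0·+1^1 = +1.
(a,b)_∞: sgn(273)=+, sgn(-255)=−, so +1.
(a,b)_41: α=0, u≡3; β=4, v≡2 (mod 41); (3|41)=-1, (2|41)=+1; sign (−1)^0·-1^4·+1^0 = +1.
(a,b)_2: α=0, β=-12; u≡1, v≡1 (mod 8); ε(u)ε(v)=0·0, αω(v)=0·0, βω(u)=-12·0; sum ≡ 0  ⇒  +1.
(a,b)_23: α=2, u≡14; β=0, v≡19 (mod 23); (14|23)=-1, (19|23)=-1; sign (−1)^0·-1^0·-1^2 = +1.
(a,b)_5: α=0, u≡3; β=1, v≡1 (mod 5); (3|5)=-1, (1|5)=+1; sign (−1)^0·-1^1·+1^0 = -1.
(a,b)_17: α=0, u≡15; β=1, v≡16 (mod 17); (15|17)=+1, (16|17)=+1; sign (−1)^0·+1^1·+1^0 = +1.
(a,b)_3: α=1, u≡1; β=-5, v≡2 (mod 3); (1|3)=+1, (2|3)=-1; sign (−1)^1·+1^-5·-1^1 = +1.
Ram(273, -255) = {5, 13}; no ℚ_5-point on the conic.

[5, 13]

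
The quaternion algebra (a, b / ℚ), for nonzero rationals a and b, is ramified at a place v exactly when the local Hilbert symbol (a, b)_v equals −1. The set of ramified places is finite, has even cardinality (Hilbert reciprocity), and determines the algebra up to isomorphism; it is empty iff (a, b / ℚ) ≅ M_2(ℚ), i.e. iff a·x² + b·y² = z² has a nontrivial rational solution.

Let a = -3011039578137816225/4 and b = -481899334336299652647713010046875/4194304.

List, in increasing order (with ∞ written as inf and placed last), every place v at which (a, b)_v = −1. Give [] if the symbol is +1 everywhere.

(a, b) ≡ (-1031849, -113883) mod (ℚ^×)²; places V = {2, 3, 5, 7, 11, 13, 17, 23, 29, 31, ∞}.
(a,b)_2: α=-2, β=-22; u≡7, v≡5 (mod 8); ε(u)ε(v)=1·0, αω(v)=-2·1, βω(u)=-22·0; sum ≡ 0  ⇒  +1.
(a,b)_13: α=1, u≡6; β=2, v≡3 (mod 13); (6|13)=-1, (3|13)=+1; sign (−1)^0·-1^2·+1^1 = +1.
(a,b)_31: α=0, u≡22; β=2, v≡29 (mod 31); (22|31)=-1, (29|31)=-1; sign (−1)^0·-1^2·-1^0 = +1.
(a,b)_23: α=1, u≡15; β=2, v≡8 (mod 23); (15|23)=-1, (8|23)=+1; sign (−1)^0·-1^2·+1^1 = +1.
(a,b)_29: α=3, u≡18; β=5, v≡14 (mod 29); (18|29)=-1, (14|29)=-1; sign (−1)^0·-1^5·-1^3 = +1.
(a,b)_∞: sgn(-1031849)=−, sgn(-113883)=−, so -1.
(a,b)_17: α=3, u≡10; β=5, v≡13 (mod 17); (10|17)=-1, (13|17)=+1; sign (−1)^0·-1^5·+1^3 = -1.
(a,b)_7: α=3, u≡5; β=3, v≡6 (mod 7); (5|7)=-1, (6|7)=-1; sign (−1)^1·-1^3·-1^3 = -1.
(a,b)_5: α=2, u≡4; β=6, v≡3 (mod 5); (4|5)=+1, (3|5)=-1; sign (−1)^0·+1^6·-1^2 = +1.
(a,b)_11: α=2, u≡8; β=3, v≡9 (mod 11); (8|11)=-1, (9|11)=+1; sign (−1)^0·-1^3·+1^2 = -1.
(a,b)_3: α=4, u≡1; β=3, v≡1 (mod 3); (1|3)=+1, (1|3)=+1; sign (−1)^0·+1^3·+1^4 = +1.
(-1031849, -113883 / ℚ) ramifies at {7, 11, 17, ∞}: a division algebra.

[7, 11, 17, inf]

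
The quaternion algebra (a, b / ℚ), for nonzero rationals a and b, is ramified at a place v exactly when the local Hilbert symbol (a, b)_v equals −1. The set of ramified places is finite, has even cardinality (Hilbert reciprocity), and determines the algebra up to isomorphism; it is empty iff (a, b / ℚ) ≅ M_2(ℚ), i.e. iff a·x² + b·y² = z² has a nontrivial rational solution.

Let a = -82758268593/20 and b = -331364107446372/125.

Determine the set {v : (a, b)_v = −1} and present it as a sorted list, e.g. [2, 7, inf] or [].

[2, 7, 11, 13, 23, inf]

(a, b) ≡ (-45885, -937365) mod (ℚ^×)²; places V = {2, 3, 5, 7, 11, 13, 19, 23, ∞}.
(a,b)_19: α=1, u≡11; β=1, v≡14 (mod 19); (11|19)=+1, (14|19)=-1; sign (−1)^1·+1^1·-1^1 = +1.
(a,b)_23: α=1, u≡6; β=1, v≡1 (mod 23); (6|23)=+1, (1|23)=+1; sign (−1)^1·+1^1·+1^1 = -1.
(a,b)_∞: sgn(-45885)=−, sgn(-937365)=−, so -1.
(a,b)_11: α=2, u≡6; β=3, v≡8 (mod 11); (6|11)=-1, (8|11)=-1; sign (−1)^0·-1^3·-1^2 = -1.
(a,b)_5: α=-1, u≡3; β=-3, v≡3 (mod 5); (3|5)=-1, (3|5)=-1; sign (−1)^0·-1^-3·-1^-1 = +1.
(a,b)_7: α=3, u≡1; β=4, v≡5 (mod 7); (1|7)=+1, (5|7)=-1; sign (−1)^0·+1^4·-1^3 = -1.
(a,b)_2: α=-2, β=2; u≡3, v≡3 (mod 8); ε(u)ε(v)=1·1, αω(v)=-2·1, βω(u)=2·1; sum ≡ 1  ⇒  -1.
(a,b)_3: α=3, u≡2; β=3, v≡1 (mod 3); (2|3)=-1, (1|3)=+1; sign (−1)^1·-1^3·+1^3 = +1.
(a,b)_13: α=2, u≡5; β=3, v≡2 (mod 13); (5|13)=-1, (2|13)=-1; sign (−1)^0·-1^3·-1^2 = -1.
Ram(-45885, -937365) = {2, 7, 11, 13, 23, ∞}; no ℚ_2-point on the conic.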